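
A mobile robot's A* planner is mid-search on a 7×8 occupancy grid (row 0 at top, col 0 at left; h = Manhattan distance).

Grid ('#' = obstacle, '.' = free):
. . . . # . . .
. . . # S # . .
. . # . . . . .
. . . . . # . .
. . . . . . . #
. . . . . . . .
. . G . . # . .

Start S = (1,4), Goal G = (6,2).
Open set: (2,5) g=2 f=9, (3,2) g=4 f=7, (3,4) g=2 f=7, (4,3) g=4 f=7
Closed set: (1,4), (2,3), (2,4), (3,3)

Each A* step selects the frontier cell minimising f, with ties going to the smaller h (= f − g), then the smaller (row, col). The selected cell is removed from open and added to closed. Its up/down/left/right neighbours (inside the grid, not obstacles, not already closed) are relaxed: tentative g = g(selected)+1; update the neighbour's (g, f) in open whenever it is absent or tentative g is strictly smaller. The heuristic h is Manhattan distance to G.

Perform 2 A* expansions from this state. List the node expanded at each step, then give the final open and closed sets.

step 1: expand (3,2) (f=7, h=3) → closed; open now [(2,5) g=2 f=9, (3,1) g=5 f=9, (3,4) g=2 f=7, (4,2) g=5 f=7, (4,3) g=4 f=7]
step 2: expand (4,2) (f=7, h=2) → closed; open now [(2,5) g=2 f=9, (3,1) g=5 f=9, (3,4) g=2 f=7, (4,1) g=6 f=9, (4,3) g=4 f=7, (5,2) g=6 f=7]

order=[(3,2) → (4,2)]; open=[(2,5) g=2 f=9, (3,1) g=5 f=9, (3,4) g=2 f=7, (4,1) g=6 f=9, (4,3) g=4 f=7, (5,2) g=6 f=7]; closed=[(1,4), (2,3), (2,4), (3,2), (3,3), (4,2)]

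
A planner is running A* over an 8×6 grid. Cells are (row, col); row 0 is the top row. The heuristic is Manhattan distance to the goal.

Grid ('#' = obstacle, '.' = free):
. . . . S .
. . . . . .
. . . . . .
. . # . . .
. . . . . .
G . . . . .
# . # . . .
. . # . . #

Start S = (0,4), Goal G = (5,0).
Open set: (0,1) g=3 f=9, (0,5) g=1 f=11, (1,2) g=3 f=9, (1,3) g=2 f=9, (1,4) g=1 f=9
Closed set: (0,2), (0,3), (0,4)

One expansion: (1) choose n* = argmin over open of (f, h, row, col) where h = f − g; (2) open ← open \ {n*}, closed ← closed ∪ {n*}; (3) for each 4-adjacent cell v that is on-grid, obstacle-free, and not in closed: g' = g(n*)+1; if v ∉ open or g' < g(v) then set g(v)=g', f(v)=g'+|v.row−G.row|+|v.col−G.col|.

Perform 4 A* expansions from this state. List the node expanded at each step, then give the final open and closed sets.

step 1: expand (0,1) (f=9, h=6) → closed; open now [(0,0) g=4 f=9, (0,5) g=1 f=11, (1,1) g=4 f=9, (1,2) g=3 f=9, (1,3) g=2 f=9, (1,4) g=1 f=9]
step 2: expand (0,0) (f=9, h=5) → closed; open now [(0,5) g=1 f=11, (1,0) g=5 f=9, (1,1) g=4 f=9, (1,2) g=3 f=9, (1,3) g=2 f=9, (1,4) g=1 f=9]
step 3: expand (1,0) (f=9, h=4) → closed; open now [(0,5) g=1 f=11, (1,1) g=4 f=9, (1,2) g=3 f=9, (1,3) g=2 f=9, (1,4) g=1 f=9, (2,0) g=6 f=9]
step 4: expand (2,0) (f=9, h=3) → closed; open now [(0,5) g=1 f=11, (1,1) g=4 f=9, (1,2) g=3 f=9, (1,3) g=2 f=9, (1,4) g=1 f=9, (2,1) g=7 f=11, (3,0) g=7 f=9]

order=[(0,1) → (0,0) → (1,0) → (2,0)]; open=[(0,5) g=1 f=11, (1,1) g=4 f=9, (1,2) g=3 f=9, (1,3) g=2 f=9, (1,4) g=1 f=9, (2,1) g=7 f=11, (3,0) g=7 f=9]; closed=[(0,0), (0,1), (0,2), (0,3), (0,4), (1,0), (2,0)]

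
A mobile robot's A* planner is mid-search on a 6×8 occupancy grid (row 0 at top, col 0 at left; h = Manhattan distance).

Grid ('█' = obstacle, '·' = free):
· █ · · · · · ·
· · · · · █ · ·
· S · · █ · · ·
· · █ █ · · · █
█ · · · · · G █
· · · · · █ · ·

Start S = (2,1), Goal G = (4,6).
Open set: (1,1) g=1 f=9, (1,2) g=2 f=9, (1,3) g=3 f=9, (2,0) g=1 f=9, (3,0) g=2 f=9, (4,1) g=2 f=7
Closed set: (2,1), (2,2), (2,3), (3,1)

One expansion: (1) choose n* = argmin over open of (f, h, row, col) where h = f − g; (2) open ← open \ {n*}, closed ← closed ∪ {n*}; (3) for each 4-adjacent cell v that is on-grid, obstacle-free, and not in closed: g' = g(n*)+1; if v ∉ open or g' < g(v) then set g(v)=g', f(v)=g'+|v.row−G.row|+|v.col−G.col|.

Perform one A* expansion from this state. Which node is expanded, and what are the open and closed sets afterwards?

step 1: expand (4,1) (f=7, h=5) → closed; open now [(1,1) g=1 f=9, (1,2) g=2 f=9, (1,3) g=3 f=9, (2,0) g=1 f=9, (3,0) g=2 f=9, (4,2) g=3 f=7, (5,1) g=3 f=9]

expanded=(4,1); open=[(1,1) g=1 f=9, (1,2) g=2 f=9, (1,3) g=3 f=9, (2,0) g=1 f=9, (3,0) g=2 f=9, (4,2) g=3 f=7, (5,1) g=3 f=9]; closed=[(2,1), (2,2), (2,3), (3,1), (4,1)]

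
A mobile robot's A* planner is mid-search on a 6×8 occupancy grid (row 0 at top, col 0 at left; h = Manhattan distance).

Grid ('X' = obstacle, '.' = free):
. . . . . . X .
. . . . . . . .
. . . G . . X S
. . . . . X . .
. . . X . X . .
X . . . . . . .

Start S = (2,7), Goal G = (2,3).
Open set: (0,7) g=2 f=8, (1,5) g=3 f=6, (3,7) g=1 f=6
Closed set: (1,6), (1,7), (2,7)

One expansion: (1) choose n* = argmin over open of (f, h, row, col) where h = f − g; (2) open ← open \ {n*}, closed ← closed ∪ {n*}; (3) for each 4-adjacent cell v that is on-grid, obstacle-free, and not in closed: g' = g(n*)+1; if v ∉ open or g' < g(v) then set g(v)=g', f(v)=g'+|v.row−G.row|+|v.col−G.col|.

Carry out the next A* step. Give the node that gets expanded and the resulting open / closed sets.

expanded=(1,5); open=[(0,5) g=4 f=8, (0,7) g=2 f=8, (1,4) g=4 f=6, (2,5) g=4 f=6, (3,7) g=1 f=6]; closed=[(1,5), (1,6), (1,7), (2,7)]

step 1: expand (1,5) (f=6, h=3) → closed; open now [(0,5) g=4 f=8, (0,7) g=2 f=8, (1,4) g=4 f=6, (2,5) g=4 f=6, (3,7) g=1 f=6]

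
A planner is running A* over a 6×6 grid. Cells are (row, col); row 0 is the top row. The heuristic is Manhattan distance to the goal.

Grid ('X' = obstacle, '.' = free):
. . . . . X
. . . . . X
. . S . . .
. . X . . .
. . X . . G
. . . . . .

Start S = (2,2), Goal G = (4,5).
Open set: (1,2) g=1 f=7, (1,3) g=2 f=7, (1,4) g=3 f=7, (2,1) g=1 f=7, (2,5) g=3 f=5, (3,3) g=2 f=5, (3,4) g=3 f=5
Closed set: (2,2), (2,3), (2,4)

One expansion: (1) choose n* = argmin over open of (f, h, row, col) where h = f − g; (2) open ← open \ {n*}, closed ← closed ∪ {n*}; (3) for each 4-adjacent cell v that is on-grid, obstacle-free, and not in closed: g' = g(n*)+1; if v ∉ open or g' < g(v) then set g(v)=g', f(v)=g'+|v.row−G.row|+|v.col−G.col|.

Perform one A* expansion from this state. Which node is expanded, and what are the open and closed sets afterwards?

step 1: expand (2,5) (f=5, h=2) → closed; open now [(1,2) g=1 f=7, (1,3) g=2 f=7, (1,4) g=3 f=7, (2,1) g=1 f=7, (3,3) g=2 f=5, (3,4) g=3 f=5, (3,5) g=4 f=5]

expanded=(2,5); open=[(1,2) g=1 f=7, (1,3) g=2 f=7, (1,4) g=3 f=7, (2,1) g=1 f=7, (3,3) g=2 f=5, (3,4) g=3 f=5, (3,5) g=4 f=5]; closed=[(2,2), (2,3), (2,4), (2,5)]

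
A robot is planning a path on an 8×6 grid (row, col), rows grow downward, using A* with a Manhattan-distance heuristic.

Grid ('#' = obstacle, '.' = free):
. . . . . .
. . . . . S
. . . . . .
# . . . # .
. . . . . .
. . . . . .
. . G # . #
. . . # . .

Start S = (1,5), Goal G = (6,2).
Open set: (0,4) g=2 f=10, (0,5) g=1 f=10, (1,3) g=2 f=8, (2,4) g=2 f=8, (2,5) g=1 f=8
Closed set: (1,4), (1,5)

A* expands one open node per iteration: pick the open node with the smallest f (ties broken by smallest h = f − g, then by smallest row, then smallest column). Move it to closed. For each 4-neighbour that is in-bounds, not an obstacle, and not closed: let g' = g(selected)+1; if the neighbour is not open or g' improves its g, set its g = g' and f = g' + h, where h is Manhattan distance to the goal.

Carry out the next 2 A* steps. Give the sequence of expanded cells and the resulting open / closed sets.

step 1: expand (1,3) (f=8, h=6) → closed; open now [(0,3) g=3 f=10, (0,4) g=2 f=10, (0,5) g=1 f=10, (1,2) g=3 f=8, (2,3) g=3 f=8, (2,4) g=2 f=8, (2,5) g=1 f=8]
step 2: expand (1,2) (f=8, h=5) → closed; open now [(0,2) g=4 f=10, (0,3) g=3 f=10, (0,4) g=2 f=10, (0,5) g=1 f=10, (1,1) g=4 f=10, (2,2) g=4 f=8, (2,3) g=3 f=8, (2,4) g=2 f=8, (2,5) g=1 f=8]

order=[(1,3) → (1,2)]; open=[(0,2) g=4 f=10, (0,3) g=3 f=10, (0,4) g=2 f=10, (0,5) g=1 f=10, (1,1) g=4 f=10, (2,2) g=4 f=8, (2,3) g=3 f=8, (2,4) g=2 f=8, (2,5) g=1 f=8]; closed=[(1,2), (1,3), (1,4), (1,5)]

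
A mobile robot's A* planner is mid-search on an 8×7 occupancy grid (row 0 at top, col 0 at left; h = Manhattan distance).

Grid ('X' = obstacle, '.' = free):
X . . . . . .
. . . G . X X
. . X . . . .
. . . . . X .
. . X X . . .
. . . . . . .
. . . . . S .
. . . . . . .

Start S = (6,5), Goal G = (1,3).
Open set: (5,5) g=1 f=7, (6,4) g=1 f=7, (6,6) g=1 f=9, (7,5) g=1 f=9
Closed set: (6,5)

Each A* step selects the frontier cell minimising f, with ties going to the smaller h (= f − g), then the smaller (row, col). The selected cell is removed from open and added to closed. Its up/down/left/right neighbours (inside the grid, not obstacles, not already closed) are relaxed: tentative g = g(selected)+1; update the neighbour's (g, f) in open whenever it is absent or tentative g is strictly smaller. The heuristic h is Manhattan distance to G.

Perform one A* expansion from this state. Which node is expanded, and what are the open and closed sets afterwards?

step 1: expand (5,5) (f=7, h=6) → closed; open now [(4,5) g=2 f=7, (5,4) g=2 f=7, (5,6) g=2 f=9, (6,4) g=1 f=7, (6,6) g=1 f=9, (7,5) g=1 f=9]

expanded=(5,5); open=[(4,5) g=2 f=7, (5,4) g=2 f=7, (5,6) g=2 f=9, (6,4) g=1 f=7, (6,6) g=1 f=9, (7,5) g=1 f=9]; closed=[(5,5), (6,5)]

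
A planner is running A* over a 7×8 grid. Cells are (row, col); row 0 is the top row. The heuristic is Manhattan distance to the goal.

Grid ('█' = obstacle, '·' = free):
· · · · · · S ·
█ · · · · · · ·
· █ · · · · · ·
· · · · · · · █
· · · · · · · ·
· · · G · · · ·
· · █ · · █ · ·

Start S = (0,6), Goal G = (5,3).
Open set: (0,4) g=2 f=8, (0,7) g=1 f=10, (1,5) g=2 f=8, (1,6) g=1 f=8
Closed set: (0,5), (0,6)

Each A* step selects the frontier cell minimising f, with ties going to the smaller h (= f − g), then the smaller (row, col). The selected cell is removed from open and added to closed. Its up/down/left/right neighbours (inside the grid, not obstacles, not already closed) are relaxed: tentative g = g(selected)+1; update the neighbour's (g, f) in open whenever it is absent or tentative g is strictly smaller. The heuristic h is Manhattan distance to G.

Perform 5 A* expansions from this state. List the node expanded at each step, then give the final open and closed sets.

order=[(0,4) → (0,3) → (1,3) → (2,3) → (3,3)]; open=[(0,2) g=4 f=10, (0,7) g=1 f=10, (1,2) g=5 f=10, (1,4) g=3 f=8, (1,5) g=2 f=8, (1,6) g=1 f=8, (2,2) g=6 f=10, (2,4) g=6 f=10, (3,2) g=7 f=10, (3,4) g=7 f=10, (4,3) g=7 f=8]; closed=[(0,3), (0,4), (0,5), (0,6), (1,3), (2,3), (3,3)]

step 1: expand (0,4) (f=8, h=6) → closed; open now [(0,3) g=3 f=8, (0,7) g=1 f=10, (1,4) g=3 f=8, (1,5) g=2 f=8, (1,6) g=1 f=8]
step 2: expand (0,3) (f=8, h=5) → closed; open now [(0,2) g=4 f=10, (0,7) g=1 f=10, (1,3) g=4 f=8, (1,4) g=3 f=8, (1,5) g=2 f=8, (1,6) g=1 f=8]
step 3: expand (1,3) (f=8, h=4) → closed; open now [(0,2) g=4 f=10, (0,7) g=1 f=10, (1,2) g=5 f=10, (1,4) g=3 f=8, (1,5) g=2 f=8, (1,6) g=1 f=8, (2,3) g=5 f=8]
step 4: expand (2,3) (f=8, h=3) → closed; open now [(0,2) g=4 f=10, (0,7) g=1 f=10, (1,2) g=5 f=10, (1,4) g=3 f=8, (1,5) g=2 f=8, (1,6) g=1 f=8, (2,2) g=6 f=10, (2,4) g=6 f=10, (3,3) g=6 f=8]
step 5: expand (3,3) (f=8, h=2) → closed; open now [(0,2) g=4 f=10, (0,7) g=1 f=10, (1,2) g=5 f=10, (1,4) g=3 f=8, (1,5) g=2 f=8, (1,6) g=1 f=8, (2,2) g=6 f=10, (2,4) g=6 f=10, (3,2) g=7 f=10, (3,4) g=7 f=10, (4,3) g=7 f=8]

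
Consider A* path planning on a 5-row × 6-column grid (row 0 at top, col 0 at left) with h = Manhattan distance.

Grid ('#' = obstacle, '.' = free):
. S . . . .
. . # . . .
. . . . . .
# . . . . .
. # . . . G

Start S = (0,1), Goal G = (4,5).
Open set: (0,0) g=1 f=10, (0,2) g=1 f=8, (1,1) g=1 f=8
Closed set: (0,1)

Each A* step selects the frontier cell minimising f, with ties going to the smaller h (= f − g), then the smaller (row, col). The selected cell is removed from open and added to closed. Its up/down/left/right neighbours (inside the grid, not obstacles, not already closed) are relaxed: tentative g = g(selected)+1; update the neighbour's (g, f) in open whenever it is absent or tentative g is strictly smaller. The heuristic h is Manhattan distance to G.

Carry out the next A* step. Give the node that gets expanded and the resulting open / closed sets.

step 1: expand (0,2) (f=8, h=7) → closed; open now [(0,0) g=1 f=10, (0,3) g=2 f=8, (1,1) g=1 f=8]

expanded=(0,2); open=[(0,0) g=1 f=10, (0,3) g=2 f=8, (1,1) g=1 f=8]; closed=[(0,1), (0,2)]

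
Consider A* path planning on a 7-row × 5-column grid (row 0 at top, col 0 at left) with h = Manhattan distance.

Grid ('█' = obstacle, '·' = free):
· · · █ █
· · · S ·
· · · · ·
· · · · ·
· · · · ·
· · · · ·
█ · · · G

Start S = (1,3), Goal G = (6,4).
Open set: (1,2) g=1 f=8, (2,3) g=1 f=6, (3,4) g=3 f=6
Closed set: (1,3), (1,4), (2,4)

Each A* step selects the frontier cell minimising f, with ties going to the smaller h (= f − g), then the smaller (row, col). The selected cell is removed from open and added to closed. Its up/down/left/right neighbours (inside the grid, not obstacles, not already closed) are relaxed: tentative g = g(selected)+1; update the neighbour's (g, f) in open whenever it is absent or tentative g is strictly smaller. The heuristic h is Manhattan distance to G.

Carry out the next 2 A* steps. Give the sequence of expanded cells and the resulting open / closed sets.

order=[(3,4) → (4,4)]; open=[(1,2) g=1 f=8, (2,3) g=1 f=6, (3,3) g=4 f=8, (4,3) g=5 f=8, (5,4) g=5 f=6]; closed=[(1,3), (1,4), (2,4), (3,4), (4,4)]

step 1: expand (3,4) (f=6, h=3) → closed; open now [(1,2) g=1 f=8, (2,3) g=1 f=6, (3,3) g=4 f=8, (4,4) g=4 f=6]
step 2: expand (4,4) (f=6, h=2) → closed; open now [(1,2) g=1 f=8, (2,3) g=1 f=6, (3,3) g=4 f=8, (4,3) g=5 f=8, (5,4) g=5 f=6]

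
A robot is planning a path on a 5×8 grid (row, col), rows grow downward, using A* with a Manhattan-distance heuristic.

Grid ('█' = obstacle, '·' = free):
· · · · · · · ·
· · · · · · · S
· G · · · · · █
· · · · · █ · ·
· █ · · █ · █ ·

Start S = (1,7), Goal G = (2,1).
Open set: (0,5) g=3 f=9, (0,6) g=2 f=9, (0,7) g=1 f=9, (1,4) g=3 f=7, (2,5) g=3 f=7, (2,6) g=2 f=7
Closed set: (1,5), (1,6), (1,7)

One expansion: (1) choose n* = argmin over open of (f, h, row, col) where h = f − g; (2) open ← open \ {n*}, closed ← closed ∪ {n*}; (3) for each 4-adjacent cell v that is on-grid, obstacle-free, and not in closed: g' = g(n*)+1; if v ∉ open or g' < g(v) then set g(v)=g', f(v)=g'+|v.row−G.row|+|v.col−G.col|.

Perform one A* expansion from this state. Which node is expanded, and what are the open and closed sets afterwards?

expanded=(1,4); open=[(0,4) g=4 f=9, (0,5) g=3 f=9, (0,6) g=2 f=9, (0,7) g=1 f=9, (1,3) g=4 f=7, (2,4) g=4 f=7, (2,5) g=3 f=7, (2,6) g=2 f=7]; closed=[(1,4), (1,5), (1,6), (1,7)]

step 1: expand (1,4) (f=7, h=4) → closed; open now [(0,4) g=4 f=9, (0,5) g=3 f=9, (0,6) g=2 f=9, (0,7) g=1 f=9, (1,3) g=4 f=7, (2,4) g=4 f=7, (2,5) g=3 f=7, (2,6) g=2 f=7]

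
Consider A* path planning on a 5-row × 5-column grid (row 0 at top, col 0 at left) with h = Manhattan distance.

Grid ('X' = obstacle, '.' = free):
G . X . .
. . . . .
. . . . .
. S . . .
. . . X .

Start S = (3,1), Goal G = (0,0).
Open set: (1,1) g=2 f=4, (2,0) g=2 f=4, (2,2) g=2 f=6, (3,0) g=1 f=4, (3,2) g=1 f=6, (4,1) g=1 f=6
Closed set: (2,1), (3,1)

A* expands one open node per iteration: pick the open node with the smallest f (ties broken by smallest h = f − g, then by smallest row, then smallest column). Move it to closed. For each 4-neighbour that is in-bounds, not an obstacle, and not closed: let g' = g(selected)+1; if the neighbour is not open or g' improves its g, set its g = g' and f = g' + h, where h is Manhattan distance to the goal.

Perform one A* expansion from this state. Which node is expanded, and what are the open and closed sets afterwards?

step 1: expand (1,1) (f=4, h=2) → closed; open now [(0,1) g=3 f=4, (1,0) g=3 f=4, (1,2) g=3 f=6, (2,0) g=2 f=4, (2,2) g=2 f=6, (3,0) g=1 f=4, (3,2) g=1 f=6, (4,1) g=1 f=6]

expanded=(1,1); open=[(0,1) g=3 f=4, (1,0) g=3 f=4, (1,2) g=3 f=6, (2,0) g=2 f=4, (2,2) g=2 f=6, (3,0) g=1 f=4, (3,2) g=1 f=6, (4,1) g=1 f=6]; closed=[(1,1), (2,1), (3,1)]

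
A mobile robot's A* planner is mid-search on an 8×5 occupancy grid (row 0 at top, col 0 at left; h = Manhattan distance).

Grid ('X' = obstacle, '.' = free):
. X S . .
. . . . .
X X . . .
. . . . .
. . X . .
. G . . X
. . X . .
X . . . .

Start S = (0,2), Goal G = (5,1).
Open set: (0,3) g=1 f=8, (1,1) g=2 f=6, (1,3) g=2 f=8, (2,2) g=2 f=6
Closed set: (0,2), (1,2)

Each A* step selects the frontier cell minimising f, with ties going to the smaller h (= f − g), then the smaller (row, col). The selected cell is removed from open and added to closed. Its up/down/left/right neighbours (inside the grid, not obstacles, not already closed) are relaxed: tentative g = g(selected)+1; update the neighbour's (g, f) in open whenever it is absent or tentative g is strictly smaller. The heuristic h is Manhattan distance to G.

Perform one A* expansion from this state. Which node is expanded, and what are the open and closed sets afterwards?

expanded=(1,1); open=[(0,3) g=1 f=8, (1,0) g=3 f=8, (1,3) g=2 f=8, (2,2) g=2 f=6]; closed=[(0,2), (1,1), (1,2)]

step 1: expand (1,1) (f=6, h=4) → closed; open now [(0,3) g=1 f=8, (1,0) g=3 f=8, (1,3) g=2 f=8, (2,2) g=2 f=6]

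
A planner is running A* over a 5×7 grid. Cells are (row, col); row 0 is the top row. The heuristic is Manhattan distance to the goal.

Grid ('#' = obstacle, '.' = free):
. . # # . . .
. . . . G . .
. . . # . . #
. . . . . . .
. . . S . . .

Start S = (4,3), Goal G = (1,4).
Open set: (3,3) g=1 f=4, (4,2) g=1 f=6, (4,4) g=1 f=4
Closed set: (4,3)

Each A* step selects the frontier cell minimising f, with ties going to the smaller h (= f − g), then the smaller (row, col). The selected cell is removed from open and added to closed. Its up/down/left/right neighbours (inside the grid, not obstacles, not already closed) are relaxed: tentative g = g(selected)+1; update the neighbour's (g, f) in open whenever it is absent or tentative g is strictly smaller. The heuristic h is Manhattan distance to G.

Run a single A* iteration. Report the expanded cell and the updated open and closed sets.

expanded=(3,3); open=[(3,2) g=2 f=6, (3,4) g=2 f=4, (4,2) g=1 f=6, (4,4) g=1 f=4]; closed=[(3,3), (4,3)]

step 1: expand (3,3) (f=4, h=3) → closed; open now [(3,2) g=2 f=6, (3,4) g=2 f=4, (4,2) g=1 f=6, (4,4) g=1 f=4]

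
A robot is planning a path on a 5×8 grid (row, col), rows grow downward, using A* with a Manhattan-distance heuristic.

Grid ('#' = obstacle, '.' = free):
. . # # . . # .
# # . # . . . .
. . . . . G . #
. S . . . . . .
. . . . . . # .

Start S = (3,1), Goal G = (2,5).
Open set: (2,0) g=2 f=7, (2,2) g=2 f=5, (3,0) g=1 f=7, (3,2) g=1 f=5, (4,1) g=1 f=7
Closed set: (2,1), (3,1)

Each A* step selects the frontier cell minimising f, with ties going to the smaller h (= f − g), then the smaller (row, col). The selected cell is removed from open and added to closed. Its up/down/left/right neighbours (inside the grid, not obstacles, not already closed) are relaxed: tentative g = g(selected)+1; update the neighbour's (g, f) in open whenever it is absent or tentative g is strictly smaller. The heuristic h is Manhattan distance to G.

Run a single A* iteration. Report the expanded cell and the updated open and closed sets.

step 1: expand (2,2) (f=5, h=3) → closed; open now [(1,2) g=3 f=7, (2,0) g=2 f=7, (2,3) g=3 f=5, (3,0) g=1 f=7, (3,2) g=1 f=5, (4,1) g=1 f=7]

expanded=(2,2); open=[(1,2) g=3 f=7, (2,0) g=2 f=7, (2,3) g=3 f=5, (3,0) g=1 f=7, (3,2) g=1 f=5, (4,1) g=1 f=7]; closed=[(2,1), (2,2), (3,1)]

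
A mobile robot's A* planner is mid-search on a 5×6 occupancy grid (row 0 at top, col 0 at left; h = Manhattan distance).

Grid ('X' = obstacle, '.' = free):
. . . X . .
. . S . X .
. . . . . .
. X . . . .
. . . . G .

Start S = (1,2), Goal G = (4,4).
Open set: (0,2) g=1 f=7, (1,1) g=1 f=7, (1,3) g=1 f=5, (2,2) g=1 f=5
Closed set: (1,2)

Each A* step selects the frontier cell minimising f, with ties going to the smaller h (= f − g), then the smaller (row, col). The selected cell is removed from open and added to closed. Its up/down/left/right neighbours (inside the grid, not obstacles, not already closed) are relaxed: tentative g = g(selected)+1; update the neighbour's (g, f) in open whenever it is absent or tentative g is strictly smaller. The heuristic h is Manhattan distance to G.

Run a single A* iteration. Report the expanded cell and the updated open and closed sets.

step 1: expand (1,3) (f=5, h=4) → closed; open now [(0,2) g=1 f=7, (1,1) g=1 f=7, (2,2) g=1 f=5, (2,3) g=2 f=5]

expanded=(1,3); open=[(0,2) g=1 f=7, (1,1) g=1 f=7, (2,2) g=1 f=5, (2,3) g=2 f=5]; closed=[(1,2), (1,3)]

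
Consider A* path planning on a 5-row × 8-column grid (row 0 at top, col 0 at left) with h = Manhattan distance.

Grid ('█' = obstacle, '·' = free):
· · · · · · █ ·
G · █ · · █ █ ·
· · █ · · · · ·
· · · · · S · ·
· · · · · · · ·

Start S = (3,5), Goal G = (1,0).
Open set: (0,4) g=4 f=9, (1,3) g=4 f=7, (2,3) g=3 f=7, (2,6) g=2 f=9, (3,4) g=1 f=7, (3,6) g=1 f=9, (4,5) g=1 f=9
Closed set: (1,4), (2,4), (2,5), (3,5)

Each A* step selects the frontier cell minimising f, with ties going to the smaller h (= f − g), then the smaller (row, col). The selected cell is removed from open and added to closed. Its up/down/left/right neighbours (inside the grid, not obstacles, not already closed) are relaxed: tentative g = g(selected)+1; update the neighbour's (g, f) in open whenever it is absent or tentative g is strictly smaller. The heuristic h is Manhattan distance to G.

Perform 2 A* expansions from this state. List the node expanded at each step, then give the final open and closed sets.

step 1: expand (1,3) (f=7, h=3) → closed; open now [(0,3) g=5 f=9, (0,4) g=4 f=9, (2,3) g=3 f=7, (2,6) g=2 f=9, (3,4) g=1 f=7, (3,6) g=1 f=9, (4,5) g=1 f=9]
step 2: expand (2,3) (f=7, h=4) → closed; open now [(0,3) g=5 f=9, (0,4) g=4 f=9, (2,6) g=2 f=9, (3,3) g=4 f=9, (3,4) g=1 f=7, (3,6) g=1 f=9, (4,5) g=1 f=9]

order=[(1,3) → (2,3)]; open=[(0,3) g=5 f=9, (0,4) g=4 f=9, (2,6) g=2 f=9, (3,3) g=4 f=9, (3,4) g=1 f=7, (3,6) g=1 f=9, (4,5) g=1 f=9]; closed=[(1,3), (1,4), (2,3), (2,4), (2,5), (3,5)]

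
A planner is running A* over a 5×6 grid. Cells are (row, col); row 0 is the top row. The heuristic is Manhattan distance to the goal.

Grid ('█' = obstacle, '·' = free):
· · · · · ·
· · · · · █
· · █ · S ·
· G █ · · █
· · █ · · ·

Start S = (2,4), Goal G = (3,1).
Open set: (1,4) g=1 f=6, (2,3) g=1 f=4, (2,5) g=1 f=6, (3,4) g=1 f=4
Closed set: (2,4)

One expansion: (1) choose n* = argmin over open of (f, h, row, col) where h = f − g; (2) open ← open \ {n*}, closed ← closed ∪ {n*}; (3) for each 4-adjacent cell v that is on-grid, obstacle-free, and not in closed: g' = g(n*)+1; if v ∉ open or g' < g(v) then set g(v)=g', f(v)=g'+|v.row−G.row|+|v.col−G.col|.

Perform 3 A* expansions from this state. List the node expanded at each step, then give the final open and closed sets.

step 1: expand (2,3) (f=4, h=3) → closed; open now [(1,3) g=2 f=6, (1,4) g=1 f=6, (2,5) g=1 f=6, (3,3) g=2 f=4, (3,4) g=1 f=4]
step 2: expand (3,3) (f=4, h=2) → closed; open now [(1,3) g=2 f=6, (1,4) g=1 f=6, (2,5) g=1 f=6, (3,4) g=1 f=4, (4,3) g=3 f=6]
step 3: expand (3,4) (f=4, h=3) → closed; open now [(1,3) g=2 f=6, (1,4) g=1 f=6, (2,5) g=1 f=6, (4,3) g=3 f=6, (4,4) g=2 f=6]

order=[(2,3) → (3,3) → (3,4)]; open=[(1,3) g=2 f=6, (1,4) g=1 f=6, (2,5) g=1 f=6, (4,3) g=3 f=6, (4,4) g=2 f=6]; closed=[(2,3), (2,4), (3,3), (3,4)]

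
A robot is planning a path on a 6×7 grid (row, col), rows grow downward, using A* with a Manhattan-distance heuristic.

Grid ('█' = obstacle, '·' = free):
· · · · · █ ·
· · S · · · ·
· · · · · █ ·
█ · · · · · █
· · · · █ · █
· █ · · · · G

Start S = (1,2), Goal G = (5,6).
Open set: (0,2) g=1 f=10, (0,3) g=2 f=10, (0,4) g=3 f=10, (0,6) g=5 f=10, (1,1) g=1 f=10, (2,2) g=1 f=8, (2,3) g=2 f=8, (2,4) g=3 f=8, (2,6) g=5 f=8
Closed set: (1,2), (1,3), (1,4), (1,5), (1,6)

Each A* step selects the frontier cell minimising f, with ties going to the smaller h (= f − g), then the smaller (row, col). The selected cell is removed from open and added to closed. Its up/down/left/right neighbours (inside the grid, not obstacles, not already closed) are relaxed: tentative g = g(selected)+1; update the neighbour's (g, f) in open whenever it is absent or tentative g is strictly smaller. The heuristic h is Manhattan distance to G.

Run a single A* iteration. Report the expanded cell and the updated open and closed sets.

step 1: expand (2,6) (f=8, h=3) → closed; open now [(0,2) g=1 f=10, (0,3) g=2 f=10, (0,4) g=3 f=10, (0,6) g=5 f=10, (1,1) g=1 f=10, (2,2) g=1 f=8, (2,3) g=2 f=8, (2,4) g=3 f=8]

expanded=(2,6); open=[(0,2) g=1 f=10, (0,3) g=2 f=10, (0,4) g=3 f=10, (0,6) g=5 f=10, (1,1) g=1 f=10, (2,2) g=1 f=8, (2,3) g=2 f=8, (2,4) g=3 f=8]; closed=[(1,2), (1,3), (1,4), (1,5), (1,6), (2,6)]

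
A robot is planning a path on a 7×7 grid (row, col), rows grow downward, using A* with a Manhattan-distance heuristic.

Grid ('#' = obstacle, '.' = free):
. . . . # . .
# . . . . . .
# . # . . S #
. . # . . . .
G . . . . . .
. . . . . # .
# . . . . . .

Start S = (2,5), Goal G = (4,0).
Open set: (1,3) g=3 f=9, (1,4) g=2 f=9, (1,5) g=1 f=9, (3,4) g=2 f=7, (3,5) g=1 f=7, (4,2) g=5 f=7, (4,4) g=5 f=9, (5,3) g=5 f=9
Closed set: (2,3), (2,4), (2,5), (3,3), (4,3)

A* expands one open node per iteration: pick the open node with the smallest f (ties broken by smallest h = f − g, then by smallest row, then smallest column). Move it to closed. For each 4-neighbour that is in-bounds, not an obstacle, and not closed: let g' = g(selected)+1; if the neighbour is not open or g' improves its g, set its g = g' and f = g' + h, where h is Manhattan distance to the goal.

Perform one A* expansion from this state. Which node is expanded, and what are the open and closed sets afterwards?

step 1: expand (4,2) (f=7, h=2) → closed; open now [(1,3) g=3 f=9, (1,4) g=2 f=9, (1,5) g=1 f=9, (3,4) g=2 f=7, (3,5) g=1 f=7, (4,1) g=6 f=7, (4,4) g=5 f=9, (5,2) g=6 f=9, (5,3) g=5 f=9]

expanded=(4,2); open=[(1,3) g=3 f=9, (1,4) g=2 f=9, (1,5) g=1 f=9, (3,4) g=2 f=7, (3,5) g=1 f=7, (4,1) g=6 f=7, (4,4) g=5 f=9, (5,2) g=6 f=9, (5,3) g=5 f=9]; closed=[(2,3), (2,4), (2,5), (3,3), (4,2), (4,3)]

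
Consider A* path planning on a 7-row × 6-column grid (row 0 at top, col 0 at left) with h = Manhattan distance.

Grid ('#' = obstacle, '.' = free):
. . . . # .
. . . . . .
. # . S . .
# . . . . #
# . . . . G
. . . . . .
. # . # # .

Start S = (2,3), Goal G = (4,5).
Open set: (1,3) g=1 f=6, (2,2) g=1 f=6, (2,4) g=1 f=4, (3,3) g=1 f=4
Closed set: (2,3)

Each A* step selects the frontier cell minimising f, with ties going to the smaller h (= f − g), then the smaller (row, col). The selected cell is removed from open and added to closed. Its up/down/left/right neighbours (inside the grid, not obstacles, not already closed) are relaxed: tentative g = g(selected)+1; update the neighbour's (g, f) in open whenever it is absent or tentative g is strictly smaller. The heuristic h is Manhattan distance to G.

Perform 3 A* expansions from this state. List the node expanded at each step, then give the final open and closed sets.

step 1: expand (2,4) (f=4, h=3) → closed; open now [(1,3) g=1 f=6, (1,4) g=2 f=6, (2,2) g=1 f=6, (2,5) g=2 f=4, (3,3) g=1 f=4, (3,4) g=2 f=4]
step 2: expand (2,5) (f=4, h=2) → closed; open now [(1,3) g=1 f=6, (1,4) g=2 f=6, (1,5) g=3 f=6, (2,2) g=1 f=6, (3,3) g=1 f=4, (3,4) g=2 f=4]
step 3: expand (3,4) (f=4, h=2) → closed; open now [(1,3) g=1 f=6, (1,4) g=2 f=6, (1,5) g=3 f=6, (2,2) g=1 f=6, (3,3) g=1 f=4, (4,4) g=3 f=4]

order=[(2,4) → (2,5) → (3,4)]; open=[(1,3) g=1 f=6, (1,4) g=2 f=6, (1,5) g=3 f=6, (2,2) g=1 f=6, (3,3) g=1 f=4, (4,4) g=3 f=4]; closed=[(2,3), (2,4), (2,5), (3,4)]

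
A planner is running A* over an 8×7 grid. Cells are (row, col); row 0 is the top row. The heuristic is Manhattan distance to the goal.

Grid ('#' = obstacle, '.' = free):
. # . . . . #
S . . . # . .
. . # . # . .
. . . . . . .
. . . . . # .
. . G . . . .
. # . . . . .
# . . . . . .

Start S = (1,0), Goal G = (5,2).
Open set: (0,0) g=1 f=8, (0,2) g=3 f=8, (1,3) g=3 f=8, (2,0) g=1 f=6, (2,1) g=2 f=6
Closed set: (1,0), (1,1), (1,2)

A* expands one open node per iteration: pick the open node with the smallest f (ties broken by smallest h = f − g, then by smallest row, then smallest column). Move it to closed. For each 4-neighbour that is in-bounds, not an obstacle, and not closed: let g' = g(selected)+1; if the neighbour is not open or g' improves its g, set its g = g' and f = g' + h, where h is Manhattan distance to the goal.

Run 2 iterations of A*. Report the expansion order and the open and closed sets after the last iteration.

order=[(2,1) → (3,1)]; open=[(0,0) g=1 f=8, (0,2) g=3 f=8, (1,3) g=3 f=8, (2,0) g=1 f=6, (3,0) g=4 f=8, (3,2) g=4 f=6, (4,1) g=4 f=6]; closed=[(1,0), (1,1), (1,2), (2,1), (3,1)]

step 1: expand (2,1) (f=6, h=4) → closed; open now [(0,0) g=1 f=8, (0,2) g=3 f=8, (1,3) g=3 f=8, (2,0) g=1 f=6, (3,1) g=3 f=6]
step 2: expand (3,1) (f=6, h=3) → closed; open now [(0,0) g=1 f=8, (0,2) g=3 f=8, (1,3) g=3 f=8, (2,0) g=1 f=6, (3,0) g=4 f=8, (3,2) g=4 f=6, (4,1) g=4 f=6]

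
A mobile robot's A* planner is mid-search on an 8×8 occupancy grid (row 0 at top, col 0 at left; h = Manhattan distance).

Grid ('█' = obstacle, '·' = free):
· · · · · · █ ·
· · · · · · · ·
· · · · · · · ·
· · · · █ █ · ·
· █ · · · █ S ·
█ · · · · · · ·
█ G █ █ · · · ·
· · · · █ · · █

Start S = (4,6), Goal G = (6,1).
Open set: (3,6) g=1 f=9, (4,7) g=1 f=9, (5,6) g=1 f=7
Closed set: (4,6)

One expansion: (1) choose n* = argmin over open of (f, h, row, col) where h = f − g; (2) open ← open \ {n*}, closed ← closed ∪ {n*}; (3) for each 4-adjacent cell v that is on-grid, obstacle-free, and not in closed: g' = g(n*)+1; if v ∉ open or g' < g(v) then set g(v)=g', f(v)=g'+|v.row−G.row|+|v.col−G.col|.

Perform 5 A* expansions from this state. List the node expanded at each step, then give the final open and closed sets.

order=[(5,6) → (5,5) → (5,4) → (5,3) → (5,2)]; open=[(3,6) g=1 f=9, (4,2) g=6 f=9, (4,3) g=5 f=9, (4,4) g=4 f=9, (4,7) g=1 f=9, (5,1) g=6 f=7, (5,7) g=2 f=9, (6,4) g=4 f=7, (6,5) g=3 f=7, (6,6) g=2 f=7]; closed=[(4,6), (5,2), (5,3), (5,4), (5,5), (5,6)]

step 1: expand (5,6) (f=7, h=6) → closed; open now [(3,6) g=1 f=9, (4,7) g=1 f=9, (5,5) g=2 f=7, (5,7) g=2 f=9, (6,6) g=2 f=7]
step 2: expand (5,5) (f=7, h=5) → closed; open now [(3,6) g=1 f=9, (4,7) g=1 f=9, (5,4) g=3 f=7, (5,7) g=2 f=9, (6,5) g=3 f=7, (6,6) g=2 f=7]
step 3: expand (5,4) (f=7, h=4) → closed; open now [(3,6) g=1 f=9, (4,4) g=4 f=9, (4,7) g=1 f=9, (5,3) g=4 f=7, (5,7) g=2 f=9, (6,4) g=4 f=7, (6,5) g=3 f=7, (6,6) g=2 f=7]
step 4: expand (5,3) (f=7, h=3) → closed; open now [(3,6) g=1 f=9, (4,3) g=5 f=9, (4,4) g=4 f=9, (4,7) g=1 f=9, (5,2) g=5 f=7, (5,7) g=2 f=9, (6,4) g=4 f=7, (6,5) g=3 f=7, (6,6) g=2 f=7]
step 5: expand (5,2) (f=7, h=2) → closed; open now [(3,6) g=1 f=9, (4,2) g=6 f=9, (4,3) g=5 f=9, (4,4) g=4 f=9, (4,7) g=1 f=9, (5,1) g=6 f=7, (5,7) g=2 f=9, (6,4) g=4 f=7, (6,5) g=3 f=7, (6,6) g=2 f=7]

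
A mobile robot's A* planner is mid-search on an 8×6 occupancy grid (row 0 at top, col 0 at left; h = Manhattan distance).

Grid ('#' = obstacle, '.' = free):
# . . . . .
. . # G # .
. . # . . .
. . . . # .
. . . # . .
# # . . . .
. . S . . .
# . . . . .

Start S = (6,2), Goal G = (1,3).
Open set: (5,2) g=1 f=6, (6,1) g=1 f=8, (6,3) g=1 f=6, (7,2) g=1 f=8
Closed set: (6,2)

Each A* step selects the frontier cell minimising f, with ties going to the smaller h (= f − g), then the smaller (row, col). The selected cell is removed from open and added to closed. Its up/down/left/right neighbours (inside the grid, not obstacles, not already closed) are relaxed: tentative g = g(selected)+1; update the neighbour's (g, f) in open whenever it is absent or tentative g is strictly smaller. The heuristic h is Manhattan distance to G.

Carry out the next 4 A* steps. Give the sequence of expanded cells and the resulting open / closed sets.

order=[(5,2) → (4,2) → (3,2) → (3,3)]; open=[(2,3) g=5 f=6, (3,1) g=4 f=8, (4,1) g=3 f=8, (5,3) g=2 f=6, (6,1) g=1 f=8, (6,3) g=1 f=6, (7,2) g=1 f=8]; closed=[(3,2), (3,3), (4,2), (5,2), (6,2)]

step 1: expand (5,2) (f=6, h=5) → closed; open now [(4,2) g=2 f=6, (5,3) g=2 f=6, (6,1) g=1 f=8, (6,3) g=1 f=6, (7,2) g=1 f=8]
step 2: expand (4,2) (f=6, h=4) → closed; open now [(3,2) g=3 f=6, (4,1) g=3 f=8, (5,3) g=2 f=6, (6,1) g=1 f=8, (6,3) g=1 f=6, (7,2) g=1 f=8]
step 3: expand (3,2) (f=6, h=3) → closed; open now [(3,1) g=4 f=8, (3,3) g=4 f=6, (4,1) g=3 f=8, (5,3) g=2 f=6, (6,1) g=1 f=8, (6,3) g=1 f=6, (7,2) g=1 f=8]
step 4: expand (3,3) (f=6, h=2) → closed; open now [(2,3) g=5 f=6, (3,1) g=4 f=8, (4,1) g=3 f=8, (5,3) g=2 f=6, (6,1) g=1 f=8, (6,3) g=1 f=6, (7,2) g=1 f=8]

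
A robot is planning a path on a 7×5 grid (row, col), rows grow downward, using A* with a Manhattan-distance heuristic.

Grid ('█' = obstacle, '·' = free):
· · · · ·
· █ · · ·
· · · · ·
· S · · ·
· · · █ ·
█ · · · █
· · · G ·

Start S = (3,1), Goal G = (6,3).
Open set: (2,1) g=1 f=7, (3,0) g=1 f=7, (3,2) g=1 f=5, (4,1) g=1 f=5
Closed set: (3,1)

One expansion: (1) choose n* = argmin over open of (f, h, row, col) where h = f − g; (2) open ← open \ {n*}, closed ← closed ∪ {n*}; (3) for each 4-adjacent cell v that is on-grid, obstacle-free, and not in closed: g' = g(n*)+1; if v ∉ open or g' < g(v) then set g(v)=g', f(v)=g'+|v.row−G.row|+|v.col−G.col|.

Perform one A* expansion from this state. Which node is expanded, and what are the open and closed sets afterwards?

expanded=(3,2); open=[(2,1) g=1 f=7, (2,2) g=2 f=7, (3,0) g=1 f=7, (3,3) g=2 f=5, (4,1) g=1 f=5, (4,2) g=2 f=5]; closed=[(3,1), (3,2)]

step 1: expand (3,2) (f=5, h=4) → closed; open now [(2,1) g=1 f=7, (2,2) g=2 f=7, (3,0) g=1 f=7, (3,3) g=2 f=5, (4,1) g=1 f=5, (4,2) g=2 f=5]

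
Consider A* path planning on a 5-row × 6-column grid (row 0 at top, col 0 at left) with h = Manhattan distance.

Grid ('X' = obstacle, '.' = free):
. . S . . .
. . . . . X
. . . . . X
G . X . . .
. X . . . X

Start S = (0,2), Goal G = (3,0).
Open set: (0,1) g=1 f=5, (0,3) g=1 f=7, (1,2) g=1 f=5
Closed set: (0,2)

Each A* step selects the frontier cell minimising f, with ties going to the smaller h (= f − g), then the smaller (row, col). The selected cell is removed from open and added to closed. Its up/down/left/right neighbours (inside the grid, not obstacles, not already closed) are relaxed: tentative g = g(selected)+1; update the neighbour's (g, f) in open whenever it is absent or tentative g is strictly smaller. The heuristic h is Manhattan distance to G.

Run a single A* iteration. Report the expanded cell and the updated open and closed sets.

step 1: expand (0,1) (f=5, h=4) → closed; open now [(0,0) g=2 f=5, (0,3) g=1 f=7, (1,1) g=2 f=5, (1,2) g=1 f=5]

expanded=(0,1); open=[(0,0) g=2 f=5, (0,3) g=1 f=7, (1,1) g=2 f=5, (1,2) g=1 f=5]; closed=[(0,1), (0,2)]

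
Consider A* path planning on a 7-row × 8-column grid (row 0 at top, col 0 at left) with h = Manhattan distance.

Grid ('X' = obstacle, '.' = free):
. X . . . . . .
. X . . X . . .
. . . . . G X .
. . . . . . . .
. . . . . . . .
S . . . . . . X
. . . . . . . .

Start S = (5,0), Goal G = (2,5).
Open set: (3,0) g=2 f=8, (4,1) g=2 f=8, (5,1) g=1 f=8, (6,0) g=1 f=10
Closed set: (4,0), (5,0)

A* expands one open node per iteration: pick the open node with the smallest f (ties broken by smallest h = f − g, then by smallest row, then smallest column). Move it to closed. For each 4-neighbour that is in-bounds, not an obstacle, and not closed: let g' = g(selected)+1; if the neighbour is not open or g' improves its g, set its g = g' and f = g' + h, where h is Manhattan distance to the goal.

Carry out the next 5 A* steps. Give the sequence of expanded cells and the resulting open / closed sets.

order=[(3,0) → (2,0) → (2,1) → (2,2) → (2,3)]; open=[(1,0) g=4 f=10, (1,2) g=6 f=10, (1,3) g=7 f=10, (2,4) g=7 f=8, (3,1) g=3 f=8, (3,2) g=6 f=10, (3,3) g=7 f=10, (4,1) g=2 f=8, (5,1) g=1 f=8, (6,0) g=1 f=10]; closed=[(2,0), (2,1), (2,2), (2,3), (3,0), (4,0), (5,0)]

step 1: expand (3,0) (f=8, h=6) → closed; open now [(2,0) g=3 f=8, (3,1) g=3 f=8, (4,1) g=2 f=8, (5,1) g=1 f=8, (6,0) g=1 f=10]
step 2: expand (2,0) (f=8, h=5) → closed; open now [(1,0) g=4 f=10, (2,1) g=4 f=8, (3,1) g=3 f=8, (4,1) g=2 f=8, (5,1) g=1 f=8, (6,0) g=1 f=10]
step 3: expand (2,1) (f=8, h=4) → closed; open now [(1,0) g=4 f=10, (2,2) g=5 f=8, (3,1) g=3 f=8, (4,1) g=2 f=8, (5,1) g=1 f=8, (6,0) g=1 f=10]
step 4: expand (2,2) (f=8, h=3) → closed; open now [(1,0) g=4 f=10, (1,2) g=6 f=10, (2,3) g=6 f=8, (3,1) g=3 f=8, (3,2) g=6 f=10, (4,1) g=2 f=8, (5,1) g=1 f=8, (6,0) g=1 f=10]
step 5: expand (2,3) (f=8, h=2) → closed; open now [(1,0) g=4 f=10, (1,2) g=6 f=10, (1,3) g=7 f=10, (2,4) g=7 f=8, (3,1) g=3 f=8, (3,2) g=6 f=10, (3,3) g=7 f=10, (4,1) g=2 f=8, (5,1) g=1 f=8, (6,0) g=1 f=10]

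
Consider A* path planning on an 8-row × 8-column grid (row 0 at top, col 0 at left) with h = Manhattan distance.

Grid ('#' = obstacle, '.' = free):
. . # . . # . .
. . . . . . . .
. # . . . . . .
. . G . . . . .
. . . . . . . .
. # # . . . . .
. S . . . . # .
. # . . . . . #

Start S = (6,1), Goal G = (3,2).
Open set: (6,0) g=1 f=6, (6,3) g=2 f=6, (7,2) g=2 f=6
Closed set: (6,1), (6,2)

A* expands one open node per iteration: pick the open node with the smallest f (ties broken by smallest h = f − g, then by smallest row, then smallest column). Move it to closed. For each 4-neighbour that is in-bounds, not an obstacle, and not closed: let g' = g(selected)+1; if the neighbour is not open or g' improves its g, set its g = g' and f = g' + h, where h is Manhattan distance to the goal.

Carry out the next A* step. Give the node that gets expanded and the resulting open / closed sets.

step 1: expand (6,3) (f=6, h=4) → closed; open now [(5,3) g=3 f=6, (6,0) g=1 f=6, (6,4) g=3 f=8, (7,2) g=2 f=6, (7,3) g=3 f=8]

expanded=(6,3); open=[(5,3) g=3 f=6, (6,0) g=1 f=6, (6,4) g=3 f=8, (7,2) g=2 f=6, (7,3) g=3 f=8]; closed=[(6,1), (6,2), (6,3)]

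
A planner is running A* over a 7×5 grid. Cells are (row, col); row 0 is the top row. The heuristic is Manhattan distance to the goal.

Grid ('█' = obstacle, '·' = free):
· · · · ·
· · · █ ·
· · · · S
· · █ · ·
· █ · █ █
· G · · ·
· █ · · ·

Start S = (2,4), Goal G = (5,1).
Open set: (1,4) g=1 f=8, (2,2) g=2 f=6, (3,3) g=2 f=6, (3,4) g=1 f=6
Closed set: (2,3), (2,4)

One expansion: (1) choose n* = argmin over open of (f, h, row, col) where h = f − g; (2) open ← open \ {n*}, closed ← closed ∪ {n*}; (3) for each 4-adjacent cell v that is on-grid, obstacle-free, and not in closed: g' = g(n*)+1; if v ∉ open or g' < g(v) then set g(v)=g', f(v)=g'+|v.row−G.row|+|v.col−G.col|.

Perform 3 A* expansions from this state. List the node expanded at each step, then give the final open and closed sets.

step 1: expand (2,2) (f=6, h=4) → closed; open now [(1,2) g=3 f=8, (1,4) g=1 f=8, (2,1) g=3 f=6, (3,3) g=2 f=6, (3,4) g=1 f=6]
step 2: expand (2,1) (f=6, h=3) → closed; open now [(1,1) g=4 f=8, (1,2) g=3 f=8, (1,4) g=1 f=8, (2,0) g=4 f=8, (3,1) g=4 f=6, (3,3) g=2 f=6, (3,4) g=1 f=6]
step 3: expand (3,1) (f=6, h=2) → closed; open now [(1,1) g=4 f=8, (1,2) g=3 f=8, (1,4) g=1 f=8, (2,0) g=4 f=8, (3,0) g=5 f=8, (3,3) g=2 f=6, (3,4) g=1 f=6]

order=[(2,2) → (2,1) → (3,1)]; open=[(1,1) g=4 f=8, (1,2) g=3 f=8, (1,4) g=1 f=8, (2,0) g=4 f=8, (3,0) g=5 f=8, (3,3) g=2 f=6, (3,4) g=1 f=6]; closed=[(2,1), (2,2), (2,3), (2,4), (3,1)]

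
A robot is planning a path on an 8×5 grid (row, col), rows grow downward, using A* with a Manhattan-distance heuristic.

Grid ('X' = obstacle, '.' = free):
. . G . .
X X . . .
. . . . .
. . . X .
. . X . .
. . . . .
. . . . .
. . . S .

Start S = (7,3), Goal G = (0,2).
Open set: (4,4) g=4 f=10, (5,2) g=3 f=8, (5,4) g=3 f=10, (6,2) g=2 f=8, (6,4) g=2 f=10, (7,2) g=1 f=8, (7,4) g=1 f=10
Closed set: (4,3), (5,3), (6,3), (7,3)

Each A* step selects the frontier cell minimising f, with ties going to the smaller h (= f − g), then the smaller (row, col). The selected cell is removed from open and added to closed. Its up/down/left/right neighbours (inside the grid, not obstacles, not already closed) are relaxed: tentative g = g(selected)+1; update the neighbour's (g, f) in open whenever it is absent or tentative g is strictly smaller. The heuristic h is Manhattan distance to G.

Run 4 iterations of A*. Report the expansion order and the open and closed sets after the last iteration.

step 1: expand (5,2) (f=8, h=5) → closed; open now [(4,4) g=4 f=10, (5,1) g=4 f=10, (5,4) g=3 f=10, (6,2) g=2 f=8, (6,4) g=2 f=10, (7,2) g=1 f=8, (7,4) g=1 f=10]
step 2: expand (6,2) (f=8, h=6) → closed; open now [(4,4) g=4 f=10, (5,1) g=4 f=10, (5,4) g=3 f=10, (6,1) g=3 f=10, (6,4) g=2 f=10, (7,2) g=1 f=8, (7,4) g=1 f=10]
step 3: expand (7,2) (f=8, h=7) → closed; open now [(4,4) g=4 f=10, (5,1) g=4 f=10, (5,4) g=3 f=10, (6,1) g=3 f=10, (6,4) g=2 f=10, (7,1) g=2 f=10, (7,4) g=1 f=10]
step 4: expand (4,4) (f=10, h=6) → closed; open now [(3,4) g=5 f=10, (5,1) g=4 f=10, (5,4) g=3 f=10, (6,1) g=3 f=10, (6,4) g=2 f=10, (7,1) g=2 f=10, (7,4) g=1 f=10]

order=[(5,2) → (6,2) → (7,2) → (4,4)]; open=[(3,4) g=5 f=10, (5,1) g=4 f=10, (5,4) g=3 f=10, (6,1) g=3 f=10, (6,4) g=2 f=10, (7,1) g=2 f=10, (7,4) g=1 f=10]; closed=[(4,3), (4,4), (5,2), (5,3), (6,2), (6,3), (7,2), (7,3)]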